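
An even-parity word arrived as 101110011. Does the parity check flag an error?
Sum of received bits: 1+0+1+1+1+0+0+1+1 = 6; 6 mod 2 = 0. Result is 0 → no error detected.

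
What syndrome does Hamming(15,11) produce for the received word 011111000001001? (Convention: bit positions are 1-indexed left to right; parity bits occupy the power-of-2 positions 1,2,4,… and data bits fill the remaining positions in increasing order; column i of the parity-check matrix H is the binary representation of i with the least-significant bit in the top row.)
Syndrome s = H · r^T (mod 2), r = 011111000001001:
  s[0] = (101010101010101)·(011111000001001) mod 2 = 0+0+1+0+1+0+0+0+0+0+0+0+0+0+1 mod 2 = 1
  s[1] = (011001100110011)·(011111000001001) mod 2 = 0+1+1+0+0+1+0+0+0+0+0+0+0+0+1 mod 2 = 0
  s[2] = (000111100001111)·(011111000001001) mod 2 = 0+0+0+1+1+1+0+0+0+0+0+1+0+0+1 mod 2 = 1
  s[3] = (000000011111111)·(011111000001001) mod 2 = 0+0+0+0+0+0+0+0+0+0+0+1+0+0+1 mod 2 = 0
Syndrome = 1010
Non-zero syndrome: error at position 5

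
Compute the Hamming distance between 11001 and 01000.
XOR = 10001, count of 1s = 2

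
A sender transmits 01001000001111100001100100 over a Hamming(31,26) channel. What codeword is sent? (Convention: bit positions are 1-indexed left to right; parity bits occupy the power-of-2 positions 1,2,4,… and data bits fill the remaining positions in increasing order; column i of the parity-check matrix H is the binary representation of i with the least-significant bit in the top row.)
Codeword c = d · G (mod 2), d = 01001000001111100001100100:
  c[0] = d·G[:,0] = (01001000001111100001100100)·(11011010101101010101010101) mod 2 = 0+1+0+0+1+0+0+0+0+0+1+1+0+1+0+0+0+0+0+1+0+0+0+1+0+0 mod 2 = 1
  c[1] = d·G[:,1] = (01001000001111100001100100)·(10110110011011001100110011) mod 2 = 0+0+0+0+0+0+0+0+0+0+1+0+1+1+0+0+0+0+0+0+1+0+0+0+0+0 mod 2 = 0
  c[2] = d·G[:,2] = (01001000001111100001100100)·(10000000000000000000000000) mod 2 = 0+0+0+0+0+0+0+0+0+0+0+0+0+0+0+0+0+0+0+0+0+0+0+0+0+0 mod 2 = 0
  c[3] = d·G[:,3] = (01001000001111100001100100)·(01110001111000111100001111) mod 2 = 0+1+0+0+0+0+0+0+0+0+1+0+0+0+1+0+0+0+0+0+0+0+0+1+0+0 mod 2 = 0
  c[4] = d·G[:,4] = (01001000001111100001100100)·(01000000000000000000000000) mod 2 = 0+1+0+0+0+0+0+0+0+0+0+0+0+0+0+0+0+0+0+0+0+0+0+0+0+0 mod 2 = 1
  c[5] = d·G[:,5] = (01001000001111100001100100)·(00100000000000000000000000) mod 2 = 0+0+0+0+0+0+0+0+0+0+0+0+0+0+0+0+0+0+0+0+0+0+0+0+0+0 mod 2 = 0
  c[6] = d·G[:,6] = (01001000001111100001100100)·(00010000000000000000000000) mod 2 = 0+0+0+0+0+0+0+0+0+0+0+0+0+0+0+0+0+0+0+0+0+0+0+0+0+0 mod 2 = 0
  c[7] = d·G[:,7] = (01001000001111100001100100)·(00001111111000000011111111) mod 2 = 0+0+0+0+1+0+0+0+0+0+1+0+0+0+0+0+0+0+0+1+1+0+0+1+0+0 mod 2 = 1
  c[8] = d·G[:,8] = (01001000001111100001100100)·(00001000000000000000000000) mod 2 = 0+0+0+0+1+0+0+0+0+0+0+0+0+0+0+0+0+0+0+0+0+0+0+0+0+0 mod 2 = 1
  c[9] = d·G[:,9] = (01001000001111100001100100)·(00000100000000000000000000) mod 2 = 0+0+0+0+0+0+0+0+0+0+0+0+0+0+0+0+0+0+0+0+0+0+0+0+0+0 mod 2 = 0
  c[10] = d·G[:,10] = (01001000001111100001100100)·(00000010000000000000000000) mod 2 = 0+0+0+0+0+0+0+0+0+0+0+0+0+0+0+0+0+0+0+0+0+0+0+0+0+0 mod 2 = 0
  c[11] = d·G[:,11] = (01001000001111100001100100)·(00000001000000000000000000) mod 2 = 0+0+0+0+0+0+0+0+0+0+0+0+0+0+0+0+0+0+0+0+0+0+0+0+0+0 mod 2 = 0
  c[12] = d·G[:,12] = (01001000001111100001100100)·(00000000100000000000000000) mod 2 = 0+0+0+0+0+0+0+0+0+0+0+0+0+0+0+0+0+0+0+0+0+0+0+0+0+0 mod 2 = 0
  c[13] = d·G[:,13] = (01001000001111100001100100)·(00000000010000000000000000) mod 2 = 0+0+0+0+0+0+0+0+0+0+0+0+0+0+0+0+0+0+0+0+0+0+0+0+0+0 mod 2 = 0
  c[14] = d·G[:,14] = (01001000001111100001100100)·(00000000001000000000000000) mod 2 = 0+0+0+0+0+0+0+0+0+0+1+0+0+0+0+0+0+0+0+0+0+0+0+0+0+0 mod 2 = 1
  c[15] = d·G[:,15] = (01001000001111100001100100)·(00000000000111111111111111) mod 2 = 0+0+0+0+0+0+0+0+0+0+0+1+1+1+1+0+0+0+0+1+1+0+0+1+0+0 mod 2 = 1
  c[16] = d·G[:,16] = (01001000001111100001100100)·(00000000000100000000000000) mod 2 = 0+0+0+0+0+0+0+0+0+0+0+1+0+0+0+0+0+0+0+0+0+0+0+0+0+0 mod 2 = 1
  c[17] = d·G[:,17] = (01001000001111100001100100)·(00000000000010000000000000) mod 2 = 0+0+0+0+0+0+0+0+0+0+0+0+1+0+0+0+0+0+0+0+0+0+0+0+0+0 mod 2 = 1
  c[18] = d·G[:,18] = (01001000001111100001100100)·(00000000000001000000000000) mod 2 = 0+0+0+0+0+0+0+0+0+0+0+0+0+1+0+0+0+0+0+0+0+0+0+0+0+0 mod 2 = 1
  c[19] = d·G[:,19] = (01001000001111100001100100)·(00000000000000100000000000) mod 2 = 0+0+0+0+0+0+0+0+0+0+0+0+0+0+1+0+0+0+0+0+0+0+0+0+0+0 mod 2 = 1
  c[20] = d·G[:,20] = (01001000001111100001100100)·(00000000000000010000000000) mod 2 = 0+0+0+0+0+0+0+0+0+0+0+0+0+0+0+0+0+0+0+0+0+0+0+0+0+0 mod 2 = 0
  c[21] = d·G[:,21] = (01001000001111100001100100)·(00000000000000001000000000) mod 2 = 0+0+0+0+0+0+0+0+0+0+0+0+0+0+0+0+0+0+0+0+0+0+0+0+0+0 mod 2 = 0
  c[22] = d·G[:,22] = (01001000001111100001100100)·(00000000000000000100000000) mod 2 = 0+0+0+0+0+0+0+0+0+0+0+0+0+0+0+0+0+0+0+0+0+0+0+0+0+0 mod 2 = 0
  c[23] = d·G[:,23] = (01001000001111100001100100)·(00000000000000000010000000) mod 2 = 0+0+0+0+0+0+0+0+0+0+0+0+0+0+0+0+0+0+0+0+0+0+0+0+0+0 mod 2 = 0
  c[24] = d·G[:,24] = (01001000001111100001100100)·(00000000000000000001000000) mod 2 = 0+0+0+0+0+0+0+0+0+0+0+0+0+0+0+0+0+0+0+1+0+0+0+0+0+0 mod 2 = 1
  c[25] = d·G[:,25] = (01001000001111100001100100)·(00000000000000000000100000) mod 2 = 0+0+0+0+0+0+0+0+0+0+0+0+0+0+0+0+0+0+0+0+1+0+0+0+0+0 mod 2 = 1
  c[26] = d·G[:,26] = (01001000001111100001100100)·(00000000000000000000010000) mod 2 = 0+0+0+0+0+0+0+0+0+0+0+0+0+0+0+0+0+0+0+0+0+0+0+0+0+0 mod 2 = 0
  c[27] = d·G[:,27] = (01001000001111100001100100)·(00000000000000000000001000) mod 2 = 0+0+0+0+0+0+0+0+0+0+0+0+0+0+0+0+0+0+0+0+0+0+0+0+0+0 mod 2 = 0
  c[28] = d·G[:,28] = (01001000001111100001100100)·(00000000000000000000000100) mod 2 = 0+0+0+0+0+0+0+0+0+0+0+0+0+0+0+0+0+0+0+0+0+0+0+1+0+0 mod 2 = 1
  c[29] = d·G[:,29] = (01001000001111100001100100)·(00000000000000000000000010) mod 2 = 0+0+0+0+0+0+0+0+0+0+0+0+0+0+0+0+0+0+0+0+0+0+0+0+0+0 mod 2 = 0
  c[30] = d·G[:,30] = (01001000001111100001100100)·(00000000000000000000000001) mod 2 = 0+0+0+0+0+0+0+0+0+0+0+0+0+0+0+0+0+0+0+0+0+0+0+0+0+0 mod 2 = 0
Codeword = 1000100110000011111100001100100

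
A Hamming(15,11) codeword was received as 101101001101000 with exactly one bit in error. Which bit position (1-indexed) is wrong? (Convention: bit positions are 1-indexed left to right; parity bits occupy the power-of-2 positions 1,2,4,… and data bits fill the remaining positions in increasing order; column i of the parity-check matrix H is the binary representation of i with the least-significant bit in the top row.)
Syndrome s = H · r^T (mod 2), r = 101101001101000:
  s[0] = (101010101010101)·(101101001101000) mod 2 = 1+0+1+0+0+0+0+0+1+0+0+0+0+0+0 mod 2 = 1
  s[1] = (011001100110011)·(101101001101000) mod 2 = 0+0+1+0+0+1+0+0+0+1+0+0+0+0+0 mod 2 = 1
  s[2] = (000111100001111)·(101101001101000) mod 2 = 0+0+0+1+0+1+0+0+0+0+0+1+0+0+0 mod 2 = 1
  s[3] = (000000011111111)·(101101001101000) mod 2 = 0+0+0+0+0+0+0+0+1+1+0+1+0+0+0 mod 2 = 1
Syndrome = 1111
Column i of H is the binary representation of i, so the syndrome is the binary index of the flipped bit.
Read s = 1111 with s[0] as LSB: 1·2^0 + 1·2^1 + 1·2^2 + 1·2^3 = 15.
Error is at bit position 15.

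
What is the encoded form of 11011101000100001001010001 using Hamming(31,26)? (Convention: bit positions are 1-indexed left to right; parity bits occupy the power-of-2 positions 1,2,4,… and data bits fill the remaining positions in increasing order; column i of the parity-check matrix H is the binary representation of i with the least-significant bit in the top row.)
Codeword c = d · G (mod 2), d = 11011101000100001001010001:
  c[0] = d·G[:,0] = (11011101000100001001010001)·(11011010101101010101010101) mod 2 = 1+1+0+1+1+0+0+0+0+0+0+1+0+0+0+0+0+0+0+1+0+1+0+0+0+1 mod 2 = 0
  c[1] = d·G[:,1] = (11011101000100001001010001)·(10110110011011001100110011) mod 2 = 1+0+0+1+0+1+0+0+0+0+0+0+0+0+0+0+1+0+0+0+0+1+0+0+0+1 mod 2 = 0
  c[2] = d·G[:,2] = (11011101000100001001010001)·(10000000000000000000000000) mod 2 = 1+0+0+0+0+0+0+0+0+0+0+0+0+0+0+0+0+0+0+0+0+0+0+0+0+0 mod 2 = 1
  c[3] = d·G[:,3] = (11011101000100001001010001)·(01110001111000111100001111) mod 2 = 0+1+0+1+0+0+0+1+0+0+0+0+0+0+0+0+1+0+0+0+0+0+0+0+0+1 mod 2 = 1
  c[4] = d·G[:,4] = (11011101000100001001010001)·(01000000000000000000000000) mod 2 = 0+1+0+0+0+0+0+0+0+0+0+0+0+0+0+0+0+0+0+0+0+0+0+0+0+0 mod 2 = 1
  c[5] = d·G[:,5] = (11011101000100001001010001)·(00100000000000000000000000) mod 2 = 0+0+0+0+0+0+0+0+0+0+0+0+0+0+0+0+0+0+0+0+0+0+0+0+0+0 mod 2 = 0
  c[6] = d·G[:,6] = (11011101000100001001010001)·(00010000000000000000000000) mod 2 = 0+0+0+1+0+0+0+0+0+0+0+0+0+0+0+0+0+0+0+0+0+0+0+0+0+0 mod 2 = 1
  c[7] = d·G[:,7] = (11011101000100001001010001)·(00001111111000000011111111) mod 2 = 0+0+0+0+1+1+0+1+0+0+0+0+0+0+0+0+0+0+0+1+0+1+0+0+0+1 mod 2 = 0
  c[8] = d·G[:,8] = (11011101000100001001010001)·(00001000000000000000000000) mod 2 = 0+0+0+0+1+0+0+0+0+0+0+0+0+0+0+0+0+0+0+0+0+0+0+0+0+0 mod 2 = 1
  c[9] = d·G[:,9] = (11011101000100001001010001)·(00000100000000000000000000) mod 2 = 0+0+0+0+0+1+0+0+0+0+0+0+0+0+0+0+0+0+0+0+0+0+0+0+0+0 mod 2 = 1
  c[10] = d·G[:,10] = (11011101000100001001010001)·(00000010000000000000000000) mod 2 = 0+0+0+0+0+0+0+0+0+0+0+0+0+0+0+0+0+0+0+0+0+0+0+0+0+0 mod 2 = 0
  c[11] = d·G[:,11] = (11011101000100001001010001)·(00000001000000000000000000) mod 2 = 0+0+0+0+0+0+0+1+0+0+0+0+0+0+0+0+0+0+0+0+0+0+0+0+0+0 mod 2 = 1
  c[12] = d·G[:,12] = (11011101000100001001010001)·(00000000100000000000000000) mod 2 = 0+0+0+0+0+0+0+0+0+0+0+0+0+0+0+0+0+0+0+0+0+0+0+0+0+0 mod 2 = 0
  c[13] = d·G[:,13] = (11011101000100001001010001)·(00000000010000000000000000) mod 2 = 0+0+0+0+0+0+0+0+0+0+0+0+0+0+0+0+0+0+0+0+0+0+0+0+0+0 mod 2 = 0
  c[14] = d·G[:,14] = (11011101000100001001010001)·(00000000001000000000000000) mod 2 = 0+0+0+0+0+0+0+0+0+0+0+0+0+0+0+0+0+0+0+0+0+0+0+0+0+0 mod 2 = 0
  c[15] = d·G[:,15] = (11011101000100001001010001)·(00000000000111111111111111) mod 2 = 0+0+0+0+0+0+0+0+0+0+0+1+0+0+0+0+1+0+0+1+0+1+0+0+0+1 mod 2 = 1
  c[16] = d·G[:,16] = (11011101000100001001010001)·(00000000000100000000000000) mod 2 = 0+0+0+0+0+0+0+0+0+0+0+1+0+0+0+0+0+0+0+0+0+0+0+0+0+0 mod 2 = 1
  c[17] = d·G[:,17] = (11011101000100001001010001)·(00000000000010000000000000) mod 2 = 0+0+0+0+0+0+0+0+0+0+0+0+0+0+0+0+0+0+0+0+0+0+0+0+0+0 mod 2 = 0
  c[18] = d·G[:,18] = (11011101000100001001010001)·(00000000000001000000000000) mod 2 = 0+0+0+0+0+0+0+0+0+0+0+0+0+0+0+0+0+0+0+0+0+0+0+0+0+0 mod 2 = 0
  c[19] = d·G[:,19] = (11011101000100001001010001)·(00000000000000100000000000) mod 2 = 0+0+0+0+0+0+0+0+0+0+0+0+0+0+0+0+0+0+0+0+0+0+0+0+0+0 mod 2 = 0
  c[20] = d·G[:,20] = (11011101000100001001010001)·(00000000000000010000000000) mod 2 = 0+0+0+0+0+0+0+0+0+0+0+0+0+0+0+0+0+0+0+0+0+0+0+0+0+0 mod 2 = 0
  c[21] = d·G[:,21] = (11011101000100001001010001)·(00000000000000001000000000) mod 2 = 0+0+0+0+0+0+0+0+0+0+0+0+0+0+0+0+1+0+0+0+0+0+0+0+0+0 mod 2 = 1
  c[22] = d·G[:,22] = (11011101000100001001010001)·(00000000000000000100000000) mod 2 = 0+0+0+0+0+0+0+0+0+0+0+0+0+0+0+0+0+0+0+0+0+0+0+0+0+0 mod 2 = 0
  c[23] = d·G[:,23] = (11011101000100001001010001)·(00000000000000000010000000) mod 2 = 0+0+0+0+0+0+0+0+0+0+0+0+0+0+0+0+0+0+0+0+0+0+0+0+0+0 mod 2 = 0
  c[24] = d·G[:,24] = (11011101000100001001010001)·(00000000000000000001000000) mod 2 = 0+0+0+0+0+0+0+0+0+0+0+0+0+0+0+0+0+0+0+1+0+0+0+0+0+0 mod 2 = 1
  c[25] = d·G[:,25] = (11011101000100001001010001)·(00000000000000000000100000) mod 2 = 0+0+0+0+0+0+0+0+0+0+0+0+0+0+0+0+0+0+0+0+0+0+0+0+0+0 mod 2 = 0
  c[26] = d·G[:,26] = (11011101000100001001010001)·(00000000000000000000010000) mod 2 = 0+0+0+0+0+0+0+0+0+0+0+0+0+0+0+0+0+0+0+0+0+1+0+0+0+0 mod 2 = 1
  c[27] = d·G[:,27] = (11011101000100001001010001)·(00000000000000000000001000) mod 2 = 0+0+0+0+0+0+0+0+0+0+0+0+0+0+0+0+0+0+0+0+0+0+0+0+0+0 mod 2 = 0
  c[28] = d·G[:,28] = (11011101000100001001010001)·(00000000000000000000000100) mod 2 = 0+0+0+0+0+0+0+0+0+0+0+0+0+0+0+0+0+0+0+0+0+0+0+0+0+0 mod 2 = 0
  c[29] = d·G[:,29] = (11011101000100001001010001)·(00000000000000000000000010) mod 2 = 0+0+0+0+0+0+0+0+0+0+0+0+0+0+0+0+0+0+0+0+0+0+0+0+0+0 mod 2 = 0
  c[30] = d·G[:,30] = (11011101000100001001010001)·(00000000000000000000000001) mod 2 = 0+0+0+0+0+0+0+0+0+0+0+0+0+0+0+0+0+0+0+0+0+0+0+0+0+1 mod 2 = 1
Codeword = 0011101011010001100001001010001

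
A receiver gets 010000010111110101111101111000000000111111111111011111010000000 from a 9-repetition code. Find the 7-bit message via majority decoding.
Split into 9-bit blocks and majority-vote each:
  block 1 = 010000010: 2 ones, 7 zeros → 0
  block 2 = 111110101: 7 ones, 2 zeros → 1
  block 3 = 111101111: 8 ones, 1 zeros → 1
  block 4 = 000000000: 0 ones, 9 zeros → 0
  block 5 = 111111111: 9 ones, 0 zeros → 1
  block 6 = 111011111: 8 ones, 1 zeros → 1
  block 7 = 010000000: 1 ones, 8 zeros → 0
Decoded = 0110110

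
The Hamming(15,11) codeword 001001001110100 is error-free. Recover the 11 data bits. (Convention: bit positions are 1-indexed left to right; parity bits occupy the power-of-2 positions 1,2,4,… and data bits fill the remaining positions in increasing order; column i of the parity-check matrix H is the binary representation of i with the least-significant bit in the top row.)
Parity bits occupy power-of-2 positions; data bits are at positions {3,5,6,7,9,10,11,12,13,14,15} (1-indexed).
Extract: c[3]=1 c[5]=0 c[6]=1 c[7]=0 c[9]=1 c[10]=1 c[11]=1 c[12]=0 c[13]=1 c[14]=0 c[15]=0
Data = 10101110100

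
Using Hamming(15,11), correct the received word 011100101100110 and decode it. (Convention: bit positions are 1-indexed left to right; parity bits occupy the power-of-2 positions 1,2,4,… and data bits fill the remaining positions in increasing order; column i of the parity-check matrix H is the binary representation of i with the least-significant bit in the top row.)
Syndrome s = H · r^T (mod 2), r = 011100101100110:
  s[0] = (101010101010101)·(011100101100110) mod 2 = 0+0+1+0+0+0+1+0+1+0+0+0+1+0+0 mod 2 = 0
  s[1] = (011001100110011)·(011100101100110) mod 2 = 0+1+1+0+0+0+1+0+0+1+0+0+0+1+0 mod 2 = 1
  s[2] = (000111100001111)·(011100101100110) mod 2 = 0+0+0+1+0+0+1+0+0+0+0+0+1+1+0 mod 2 = 0
  s[3] = (000000011111111)·(011100101100110) mod 2 = 0+0+0+0+0+0+0+0+1+1+0+0+1+1+0 mod 2 = 0
Syndrome = 0100
Column 2 of H equals this syndrome → error at bit 2 (1-indexed).
Flip bit 2: 011100101100110 → 001100101100110
Extract data bits at positions {3,5,6,7,9,10,11,12,13,14,15}: 10011100110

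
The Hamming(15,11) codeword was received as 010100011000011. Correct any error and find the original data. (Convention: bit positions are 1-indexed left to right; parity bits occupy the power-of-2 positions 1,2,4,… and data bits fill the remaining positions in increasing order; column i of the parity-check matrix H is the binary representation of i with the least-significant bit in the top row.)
Syndrome s = H · r^T (mod 2), r = 010100011000011:
  s[0] = (101010101010101)·(010100011000011) mod 2 = 0+0+0+0+0+0+0+0+1+0+0+0+0+0+1 mod 2 = 0
  s[1] = (011001100110011)·(010100011000011) mod 2 = 0+1+0+0+0+0+0+0+0+0+0+0+0+1+1 mod 2 = 1
  s[2] = (000111100001111)·(010100011000011) mod 2 = 0+0+0+1+0+0+0+0+0+0+0+0+0+1+1 mod 2 = 1
  s[3] = (000000011111111)·(010100011000011) mod 2 = 0+0+0+0+0+0+0+1+1+0+0+0+0+1+1 mod 2 = 0
Syndrome = 0110
Column 6 of H equals this syndrome → error at bit 6 (1-indexed).
Flip bit 6: 010100011000011 → 010101011000011
Extract data bits at positions {3,5,6,7,9,10,11,12,13,14,15}: 00101000011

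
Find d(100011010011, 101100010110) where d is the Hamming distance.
XOR = 001111000101, count of 1s = 6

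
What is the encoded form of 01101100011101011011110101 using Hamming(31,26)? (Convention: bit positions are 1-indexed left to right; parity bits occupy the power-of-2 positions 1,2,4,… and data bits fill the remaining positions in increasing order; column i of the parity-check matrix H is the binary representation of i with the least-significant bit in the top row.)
Codeword c = d · G (mod 2), d = 01101100011101011011110101:
  c[0] = d·G[:,0] = (01101100011101011011110101)·(11011010101101010101010101) mod 2 = 0+1+0+0+1+0+0+0+0+0+1+1+0+1+0+1+0+0+0+1+0+1+0+1+0+1 mod 2 = 0
  c[1] = d·G[:,1] = (01101100011101011011110101)·(10110110011011001100110011) mod 2 = 0+0+1+0+0+1+0+0+0+1+1+0+0+1+0+0+1+0+0+0+1+1+0+0+0+1 mod 2 = 1
  c[2] = d·G[:,2] = (01101100011101011011110101)·(10000000000000000000000000) mod 2 = 0+0+0+0+0+0+0+0+0+0+0+0+0+0+0+0+0+0+0+0+0+0+0+0+0+0 mod 2 = 0
  c[3] = d·G[:,3] = (01101100011101011011110101)·(01110001111000111100001111) mod 2 = 0+1+1+0+0+0+0+0+0+1+1+0+0+0+0+1+1+0+0+0+0+0+0+1+0+1 mod 2 = 0
  c[4] = d·G[:,4] = (01101100011101011011110101)·(01000000000000000000000000) mod 2 = 0+1+0+0+0+0+0+0+0+0+0+0+0+0+0+0+0+0+0+0+0+0+0+0+0+0 mod 2 = 1
  c[5] = d·G[:,5] = (01101100011101011011110101)·(00100000000000000000000000) mod 2 = 0+0+1+0+0+0+0+0+0+0+0+0+0+0+0+0+0+0+0+0+0+0+0+0+0+0 mod 2 = 1
  c[6] = d·G[:,6] = (01101100011101011011110101)·(00010000000000000000000000) mod 2 = 0+0+0+0+0+0+0+0+0+0+0+0+0+0+0+0+0+0+0+0+0+0+0+0+0+0 mod 2 = 0
  c[7] = d·G[:,7] = (01101100011101011011110101)·(00001111111000000011111111) mod 2 = 0+0+0+0+1+1+0+0+0+1+1+0+0+0+0+0+0+0+1+1+1+1+0+1+0+1 mod 2 = 0
  c[8] = d·G[:,8] = (01101100011101011011110101)·(00001000000000000000000000) mod 2 = 0+0+0+0+1+0+0+0+0+0+0+0+0+0+0+0+0+0+0+0+0+0+0+0+0+0 mod 2 = 1
  c[9] = d·G[:,9] = (01101100011101011011110101)·(00000100000000000000000000) mod 2 = 0+0+0+0+0+1+0+0+0+0+0+0+0+0+0+0+0+0+0+0+0+0+0+0+0+0 mod 2 = 1
  c[10] = d·G[:,10] = (01101100011101011011110101)·(00000010000000000000000000) mod 2 = 0+0+0+0+0+0+0+0+0+0+0+0+0+0+0+0+0+0+0+0+0+0+0+0+0+0 mod 2 = 0
  c[11] = d·G[:,11] = (01101100011101011011110101)·(00000001000000000000000000) mod 2 = 0+0+0+0+0+0+0+0+0+0+0+0+0+0+0+0+0+0+0+0+0+0+0+0+0+0 mod 2 = 0
  c[12] = d·G[:,12] = (01101100011101011011110101)·(00000000100000000000000000) mod 2 = 0+0+0+0+0+0+0+0+0+0+0+0+0+0+0+0+0+0+0+0+0+0+0+0+0+0 mod 2 = 0
  c[13] = d·G[:,13] = (01101100011101011011110101)·(00000000010000000000000000) mod 2 = 0+0+0+0+0+0+0+0+0+1+0+0+0+0+0+0+0+0+0+0+0+0+0+0+0+0 mod 2 = 1
  c[14] = d·G[:,14] = (01101100011101011011110101)·(00000000001000000000000000) mod 2 = 0+0+0+0+0+0+0+0+0+0+1+0+0+0+0+0+0+0+0+0+0+0+0+0+0+0 mod 2 = 1
  c[15] = d·G[:,15] = (01101100011101011011110101)·(00000000000111111111111111) mod 2 = 0+0+0+0+0+0+0+0+0+0+0+1+0+1+0+1+1+0+1+1+1+1+0+1+0+1 mod 2 = 0
  c[16] = d·G[:,16] = (01101100011101011011110101)·(00000000000100000000000000) mod 2 = 0+0+0+0+0+0+0+0+0+0+0+1+0+0+0+0+0+0+0+0+0+0+0+0+0+0 mod 2 = 1
  c[17] = d·G[:,17] = (01101100011101011011110101)·(00000000000010000000000000) mod 2 = 0+0+0+0+0+0+0+0+0+0+0+0+0+0+0+0+0+0+0+0+0+0+0+0+0+0 mod 2 = 0
  c[18] = d·G[:,18] = (01101100011101011011110101)·(00000000000001000000000000) mod 2 = 0+0+0+0+0+0+0+0+0+0+0+0+0+1+0+0+0+0+0+0+0+0+0+0+0+0 mod 2 = 1
  c[19] = d·G[:,19] = (01101100011101011011110101)·(00000000000000100000000000) mod 2 = 0+0+0+0+0+0+0+0+0+0+0+0+0+0+0+0+0+0+0+0+0+0+0+0+0+0 mod 2 = 0
  c[20] = d·G[:,20] = (01101100011101011011110101)·(00000000000000010000000000) mod 2 = 0+0+0+0+0+0+0+0+0+0+0+0+0+0+0+1+0+0+0+0+0+0+0+0+0+0 mod 2 = 1
  c[21] = d·G[:,21] = (01101100011101011011110101)·(00000000000000001000000000) mod 2 = 0+0+0+0+0+0+0+0+0+0+0+0+0+0+0+0+1+0+0+0+0+0+0+0+0+0 mod 2 = 1
  c[22] = d·G[:,22] = (01101100011101011011110101)·(00000000000000000100000000) mod 2 = 0+0+0+0+0+0+0+0+0+0+0+0+0+0+0+0+0+0+0+0+0+0+0+0+0+0 mod 2 = 0
  c[23] = d·G[:,23] = (01101100011101011011110101)·(00000000000000000010000000) mod 2 = 0+0+0+0+0+0+0+0+0+0+0+0+0+0+0+0+0+0+1+0+0+0+0+0+0+0 mod 2 = 1
  c[24] = d·G[:,24] = (01101100011101011011110101)·(00000000000000000001000000) mod 2 = 0+0+0+0+0+0+0+0+0+0+0+0+0+0+0+0+0+0+0+1+0+0+0+0+0+0 mod 2 = 1
  c[25] = d·G[:,25] = (01101100011101011011110101)·(00000000000000000000100000) mod 2 = 0+0+0+0+0+0+0+0+0+0+0+0+0+0+0+0+0+0+0+0+1+0+0+0+0+0 mod 2 = 1
  c[26] = d·G[:,26] = (01101100011101011011110101)·(00000000000000000000010000) mod 2 = 0+0+0+0+0+0+0+0+0+0+0+0+0+0+0+0+0+0+0+0+0+1+0+0+0+0 mod 2 = 1
  c[27] = d·G[:,27] = (01101100011101011011110101)·(00000000000000000000001000) mod 2 = 0+0+0+0+0+0+0+0+0+0+0+0+0+0+0+0+0+0+0+0+0+0+0+0+0+0 mod 2 = 0
  c[28] = d·G[:,28] = (01101100011101011011110101)·(00000000000000000000000100) mod 2 = 0+0+0+0+0+0+0+0+0+0+0+0+0+0+0+0+0+0+0+0+0+0+0+1+0+0 mod 2 = 1
  c[29] = d·G[:,29] = (01101100011101011011110101)·(00000000000000000000000010) mod 2 = 0+0+0+0+0+0+0+0+0+0+0+0+0+0+0+0+0+0+0+0+0+0+0+0+0+0 mod 2 = 0
  c[30] = d·G[:,30] = (01101100011101011011110101)·(00000000000000000000000001) mod 2 = 0+0+0+0+0+0+0+0+0+0+0+0+0+0+0+0+0+0+0+0+0+0+0+0+0+1 mod 2 = 1
Codeword = 0100110011000110101011011110101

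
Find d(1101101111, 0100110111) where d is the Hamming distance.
XOR = 1001011000, count of 1s = 4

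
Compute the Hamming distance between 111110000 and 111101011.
XOR = 000011011, count of 1s = 4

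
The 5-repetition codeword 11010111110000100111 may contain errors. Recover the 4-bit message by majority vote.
Split into 5-bit blocks and majority-vote each:
  block 1 = 11010: 3 ones, 2 zeros → 1
  block 2 = 11111: 5 ones, 0 zeros → 1
  block 3 = 00001: 1 ones, 4 zeros → 0
  block 4 = 00111: 3 ones, 2 zeros → 1
Decoded = 1101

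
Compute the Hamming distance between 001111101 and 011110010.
XOR = 010001111, count of 1s = 5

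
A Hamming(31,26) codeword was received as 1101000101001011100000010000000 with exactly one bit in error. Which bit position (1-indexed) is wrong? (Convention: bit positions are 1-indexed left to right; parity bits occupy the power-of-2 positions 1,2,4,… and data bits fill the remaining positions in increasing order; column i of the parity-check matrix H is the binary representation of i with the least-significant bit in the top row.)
Syndrome s = H · r^T (mod 2), r = 1101000101001011100000010000000:
  s[0] = (1010101010101010101010101010101)·(1101000101001011100000010000000) mod 2 = 1+0+0+0+0+0+0+0+0+0+0+0+1+0+1+0+1+0+0+0+0+0+0+0+0+0+0+0+0+0+0 mod 2 = 0
  s[1] = (0110011001100110011001100110011)·(1101000101001011100000010000000) mod 2 = 0+1+0+0+0+0+0+0+0+1+0+0+0+0+1+0+0+0+0+0+0+0+0+0+0+0+0+0+0+0+0 mod 2 = 1
  s[2] = (0001111000011110000111100001111)·(1101000101001011100000010000000) mod 2 = 0+0+0+1+0+0+0+0+0+0+0+0+1+0+1+0+0+0+0+0+0+0+0+0+0+0+0+0+0+0+0 mod 2 = 1
  s[3] = (0000000111111110000000011111111)·(1101000101001011100000010000000) mod 2 = 0+0+0+0+0+0+0+1+0+1+0+0+1+0+1+0+0+0+0+0+0+0+0+1+0+0+0+0+0+0+0 mod 2 = 1
  s[4] = (0000000000000001111111111111111)·(1101000101001011100000010000000) mod 2 = 0+0+0+0+0+0+0+0+0+0+0+0+0+0+0+1+1+0+0+0+0+0+0+1+0+0+0+0+0+0+0 mod 2 = 1
Syndrome = 01111
Column i of H is the binary representation of i, so the syndrome is the binary index of the flipped bit.
Read s = 01111 with s[0] as LSB: 0·2^0 + 1·2^1 + 1·2^2 + 1·2^3 + 1·2^4 = 30.
Error is at bit position 30.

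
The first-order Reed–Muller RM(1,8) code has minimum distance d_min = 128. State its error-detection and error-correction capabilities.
Detection only: up to d_min − 1 = 127 errors.
Correction: up to ⌊(d_min − 1)/2⌋ = ⌊127/2⌋ = 63 errors.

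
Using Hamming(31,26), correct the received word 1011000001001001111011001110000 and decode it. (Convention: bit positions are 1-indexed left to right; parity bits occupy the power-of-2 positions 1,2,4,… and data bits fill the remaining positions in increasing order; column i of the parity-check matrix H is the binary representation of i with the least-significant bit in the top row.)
Syndrome s = H · r^T (mod 2), r = 1011000001001001111011001110000:
  s[0] = (1010101010101010101010101010101)·(1011000001001001111011001110000) mod 2 = 1+0+1+0+0+0+0+0+0+0+0+0+1+0+0+0+1+0+1+0+1+0+0+0+1+0+1+0+0+0+0 mod 2 = 0
  s[1] = (0110011001100110011001100110011)·(1011000001001001111011001110000) mod 2 = 0+0+1+0+0+0+0+0+0+1+0+0+0+0+0+0+0+1+1+0+0+1+0+0+0+1+1+0+0+0+0 mod 2 = 1
  s[2] = (0001111000011110000111100001111)·(1011000001001001111011001110000) mod 2 = 0+0+0+1+0+0+0+0+0+0+0+0+1+0+0+0+0+0+0+0+1+1+0+0+0+0+0+0+0+0+0 mod 2 = 0
  s[3] = (0000000111111110000000011111111)·(1011000001001001111011001110000) mod 2 = 0+0+0+0+0+0+0+0+0+1+0+0+1+0+0+0+0+0+0+0+0+0+0+0+1+1+1+0+0+0+0 mod 2 = 1
  s[4] = (0000000000000001111111111111111)·(1011000001001001111011001110000) mod 2 = 0+0+0+0+0+0+0+0+0+0+0+0+0+0+0+1+1+1+1+0+1+1+0+0+1+1+1+0+0+0+0 mod 2 = 1
Syndrome = 01011
Column 26 of H equals this syndrome → error at bit 26 (1-indexed).
Flip bit 26: 1011000001001001111011001110000 → 1011000001001001111011001010000
Extract data bits at positions {3,5,6,7,9,10,11,12,13,14,15,17,18,19,20,21,22,23,24,25,26,27,28,29,30,31}: 10000100100111011001010000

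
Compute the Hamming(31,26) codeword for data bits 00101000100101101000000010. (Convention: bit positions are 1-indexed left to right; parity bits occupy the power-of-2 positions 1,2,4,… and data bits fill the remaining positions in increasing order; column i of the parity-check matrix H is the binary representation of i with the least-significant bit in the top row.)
Codeword c = d · G (mod 2), d = 00101000100101101000000010:
  c[0] = d·G[:,0] = (00101000100101101000000010)·(11011010101101010101010101) mod 2 = 0+0+0+0+1+0+0+0+1+0+0+1+0+1+0+0+0+0+0+0+0+0+0+0+0+0 mod 2 = 0
  c[1] = d·G[:,1] = (00101000100101101000000010)·(10110110011011001100110011) mod 2 = 0+0+1+0+0+0+0+0+0+0+0+0+0+1+0+0+1+0+0+0+0+0+0+0+1+0 mod 2 = 0
  c[2] = d·G[:,2] = (00101000100101101000000010)·(10000000000000000000000000) mod 2 = 0+0+0+0+0+0+0+0+0+0+0+0+0+0+0+0+0+0+0+0+0+0+0+0+0+0 mod 2 = 0
  c[3] = d·G[:,3] = (00101000100101101000000010)·(01110001111000111100001111) mod 2 = 0+0+1+0+0+0+0+0+1+0+0+0+0+0+1+0+1+0+0+0+0+0+0+0+1+0 mod 2 = 1
  c[4] = d·G[:,4] = (00101000100101101000000010)·(01000000000000000000000000) mod 2 = 0+0+0+0+0+0+0+0+0+0+0+0+0+0+0+0+0+0+0+0+0+0+0+0+0+0 mod 2 = 0
  c[5] = d·G[:,5] = (00101000100101101000000010)·(00100000000000000000000000) mod 2 = 0+0+1+0+0+0+0+0+0+0+0+0+0+0+0+0+0+0+0+0+0+0+0+0+0+0 mod 2 = 1
  c[6] = d·G[:,6] = (00101000100101101000000010)·(00010000000000000000000000) mod 2 = 0+0+0+0+0+0+0+0+0+0+0+0+0+0+0+0+0+0+0+0+0+0+0+0+0+0 mod 2 = 0
  c[7] = d·G[:,7] = (00101000100101101000000010)·(00001111111000000011111111) mod 2 = 0+0+0+0+1+0+0+0+1+0+0+0+0+0+0+0+0+0+0+0+0+0+0+0+1+0 mod 2 = 1
  c[8] = d·G[:,8] = (00101000100101101000000010)·(00001000000000000000000000) mod 2 = 0+0+0+0+1+0+0+0+0+0+0+0+0+0+0+0+0+0+0+0+0+0+0+0+0+0 mod 2 = 1
  c[9] = d·G[:,9] = (00101000100101101000000010)·(00000100000000000000000000) mod 2 = 0+0+0+0+0+0+0+0+0+0+0+0+0+0+0+0+0+0+0+0+0+0+0+0+0+0 mod 2 = 0
  c[10] = d·G[:,10] = (00101000100101101000000010)·(00000010000000000000000000) mod 2 = 0+0+0+0+0+0+0+0+0+0+0+0+0+0+0+0+0+0+0+0+0+0+0+0+0+0 mod 2 = 0
  c[11] = d·G[:,11] = (00101000100101101000000010)·(00000001000000000000000000) mod 2 = 0+0+0+0+0+0+0+0+0+0+0+0+0+0+0+0+0+0+0+0+0+0+0+0+0+0 mod 2 = 0
  c[12] = d·G[:,12] = (00101000100101101000000010)·(00000000100000000000000000) mod 2 = 0+0+0+0+0+0+0+0+1+0+0+0+0+0+0+0+0+0+0+0+0+0+0+0+0+0 mod 2 = 1
  c[13] = d·G[:,13] = (00101000100101101000000010)·(00000000010000000000000000) mod 2 = 0+0+0+0+0+0+0+0+0+0+0+0+0+0+0+0+0+0+0+0+0+0+0+0+0+0 mod 2 = 0
  c[14] = d·G[:,14] = (00101000100101101000000010)·(00000000001000000000000000) mod 2 = 0+0+0+0+0+0+0+0+0+0+0+0+0+0+0+0+0+0+0+0+0+0+0+0+0+0 mod 2 = 0
  c[15] = d·G[:,15] = (00101000100101101000000010)·(00000000000111111111111111) mod 2 = 0+0+0+0+0+0+0+0+0+0+0+1+0+1+1+0+1+0+0+0+0+0+0+0+1+0 mod 2 = 1
  c[16] = d·G[:,16] = (00101000100101101000000010)·(00000000000100000000000000) mod 2 = 0+0+0+0+0+0+0+0+0+0+0+1+0+0+0+0+0+0+0+0+0+0+0+0+0+0 mod 2 = 1
  c[17] = d·G[:,17] = (00101000100101101000000010)·(00000000000010000000000000) mod 2 = 0+0+0+0+0+0+0+0+0+0+0+0+0+0+0+0+0+0+0+0+0+0+0+0+0+0 mod 2 = 0
  c[18] = d·G[:,18] = (00101000100101101000000010)·(00000000000001000000000000) mod 2 = 0+0+0+0+0+0+0+0+0+0+0+0+0+1+0+0+0+0+0+0+0+0+0+0+0+0 mod 2 = 1
  c[19] = d·G[:,19] = (00101000100101101000000010)·(00000000000000100000000000) mod 2 = 0+0+0+0+0+0+0+0+0+0+0+0+0+0+1+0+0+0+0+0+0+0+0+0+0+0 mod 2 = 1
  c[20] = d·G[:,20] = (00101000100101101000000010)·(00000000000000010000000000) mod 2 = 0+0+0+0+0+0+0+0+0+0+0+0+0+0+0+0+0+0+0+0+0+0+0+0+0+0 mod 2 = 0
  c[21] = d·G[:,21] = (00101000100101101000000010)·(00000000000000001000000000) mod 2 = 0+0+0+0+0+0+0+0+0+0+0+0+0+0+0+0+1+0+0+0+0+0+0+0+0+0 mod 2 = 1
  c[22] = d·G[:,22] = (00101000100101101000000010)·(00000000000000000100000000) mod 2 = 0+0+0+0+0+0+0+0+0+0+0+0+0+0+0+0+0+0+0+0+0+0+0+0+0+0 mod 2 = 0
  c[23] = d·G[:,23] = (00101000100101101000000010)·(00000000000000000010000000) mod 2 = 0+0+0+0+0+0+0+0+0+0+0+0+0+0+0+0+0+0+0+0+0+0+0+0+0+0 mod 2 = 0
  c[24] = d·G[:,24] = (00101000100101101000000010)·(00000000000000000001000000) mod 2 = 0+0+0+0+0+0+0+0+0+0+0+0+0+0+0+0+0+0+0+0+0+0+0+0+0+0 mod 2 = 0
  c[25] = d·G[:,25] = (00101000100101101000000010)·(00000000000000000000100000) mod 2 = 0+0+0+0+0+0+0+0+0+0+0+0+0+0+0+0+0+0+0+0+0+0+0+0+0+0 mod 2 = 0
  c[26] = d·G[:,26] = (00101000100101101000000010)·(00000000000000000000010000) mod 2 = 0+0+0+0+0+0+0+0+0+0+0+0+0+0+0+0+0+0+0+0+0+0+0+0+0+0 mod 2 = 0
  c[27] = d·G[:,27] = (00101000100101101000000010)·(00000000000000000000001000) mod 2 = 0+0+0+0+0+0+0+0+0+0+0+0+0+0+0+0+0+0+0+0+0+0+0+0+0+0 mod 2 = 0
  c[28] = d·G[:,28] = (00101000100101101000000010)·(00000000000000000000000100) mod 2 = 0+0+0+0+0+0+0+0+0+0+0+0+0+0+0+0+0+0+0+0+0+0+0+0+0+0 mod 2 = 0
  c[29] = d·G[:,29] = (00101000100101101000000010)·(00000000000000000000000010) mod 2 = 0+0+0+0+0+0+0+0+0+0+0+0+0+0+0+0+0+0+0+0+0+0+0+0+1+0 mod 2 = 1
  c[30] = d·G[:,30] = (00101000100101101000000010)·(00000000000000000000000001) mod 2 = 0+0+0+0+0+0+0+0+0+0+0+0+0+0+0+0+0+0+0+0+0+0+0+0+0+0 mod 2 = 0
Codeword = 0001010110001001101101000000010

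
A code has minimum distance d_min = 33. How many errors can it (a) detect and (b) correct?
(a) Detection requires d_min ≥ e+1, so e ≤ d_min − 1 = 32.
(b) Correction requires d_min ≥ 2t+1, so t ≤ ⌊(d_min − 1)/2⌋ = ⌊32/2⌋ = 16.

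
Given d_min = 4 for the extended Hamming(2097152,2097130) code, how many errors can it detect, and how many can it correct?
Detection only: up to d_min − 1 = 3 errors.
Correction: up to ⌊(d_min − 1)/2⌋ = ⌊3/2⌋ = 1 errors.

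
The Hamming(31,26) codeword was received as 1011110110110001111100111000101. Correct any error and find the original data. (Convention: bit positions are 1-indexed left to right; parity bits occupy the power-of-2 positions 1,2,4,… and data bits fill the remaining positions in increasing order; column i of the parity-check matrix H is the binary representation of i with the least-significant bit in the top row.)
Syndrome s = H · r^T (mod 2), r = 1011110110110001111100111000101:
  s[0] = (1010101010101010101010101010101)·(1011110110110001111100111000101) mod 2 = 1+0+1+0+1+0+0+0+1+0+1+0+0+0+0+0+1+0+1+0+0+0+1+0+1+0+0+0+1+0+1 mod 2 = 1
  s[1] = (0110011001100110011001100110011)·(1011110110110001111100111000101) mod 2 = 0+0+1+0+0+1+0+0+0+0+1+0+0+0+0+0+0+1+1+0+0+0+1+0+0+0+0+0+0+0+1 mod 2 = 1
  s[2] = (0001111000011110000111100001111)·(1011110110110001111100111000101) mod 2 = 0+0+0+1+1+1+0+0+0+0+0+1+0+0+0+0+0+0+0+1+0+0+1+0+0+0+0+0+1+0+1 mod 2 = 0
  s[3] = (0000000111111110000000011111111)·(1011110110110001111100111000101) mod 2 = 0+0+0+0+0+0+0+1+1+0+1+1+0+0+0+0+0+0+0+0+0+0+0+1+1+0+0+0+1+0+1 mod 2 = 0
  s[4] = (0000000000000001111111111111111)·(1011110110110001111100111000101) mod 2 = 0+0+0+0+0+0+0+0+0+0+0+0+0+0+0+1+1+1+1+1+0+0+1+1+1+0+0+0+1+0+1 mod 2 = 0
Syndrome = 11000
Column 3 of H equals this syndrome → error at bit 3 (1-indexed).
Flip bit 3: 1011110110110001111100111000101 → 1001110110110001111100111000101
Extract data bits at positions {3,5,6,7,9,10,11,12,13,14,15,17,18,19,20,21,22,23,24,25,26,27,28,29,30,31}: 01101011000111100111000101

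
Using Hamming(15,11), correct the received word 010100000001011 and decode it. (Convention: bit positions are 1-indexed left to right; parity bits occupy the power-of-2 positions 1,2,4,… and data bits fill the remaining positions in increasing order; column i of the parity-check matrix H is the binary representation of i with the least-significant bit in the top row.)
Syndrome s = H · r^T (mod 2), r = 010100000001011:
  s[0] = (101010101010101)·(010100000001011) mod 2 = 0+0+0+0+0+0+0+0+0+0+0+0+0+0+1 mod 2 = 1
  s[1] = (011001100110011)·(010100000001011) mod 2 = 0+1+0+0+0+0+0+0+0+0+0+0+0+1+1 mod 2 = 1
  s[2] = (000111100001111)·(010100000001011) mod 2 = 0+0+0+1+0+0+0+0+0+0+0+1+0+1+1 mod 2 = 0
  s[3] = (000000011111111)·(010100000001011) mod 2 = 0+0+0+0+0+0+0+0+0+0+0+1+0+1+1 mod 2 = 1
Syndrome = 1101
Column 11 of H equals this syndrome → error at bit 11 (1-indexed).
Flip bit 11: 010100000001011 → 010100000011011
Extract data bits at positions {3,5,6,7,9,10,11,12,13,14,15}: 00000011011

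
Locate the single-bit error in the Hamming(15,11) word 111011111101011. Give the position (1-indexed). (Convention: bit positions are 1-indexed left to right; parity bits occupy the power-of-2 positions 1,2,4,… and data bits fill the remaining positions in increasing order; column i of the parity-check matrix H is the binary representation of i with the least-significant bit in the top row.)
Syndrome s = H · r^T (mod 2), r = 111011111101011:
  s[0] = (101010101010101)·(111011111101011) mod 2 = 1+0+1+0+1+0+1+0+1+0+0+0+0+0+1 mod 2 = 0
  s[1] = (011001100110011)·(111011111101011) mod 2 = 0+1+1+0+0+1+1+0+0+1+0+0+0+1+1 mod 2 = 1
  s[2] = (000111100001111)·(111011111101011) mod 2 = 0+0+0+0+1+1+1+0+0+0+0+1+0+1+1 mod 2 = 0
  s[3] = (000000011111111)·(111011111101011) mod 2 = 0+0+0+0+0+0+0+1+1+1+0+1+0+1+1 mod 2 = 0
Syndrome = 0100
Column i of H is the binary representation of i, so the syndrome is the binary index of the flipped bit.
Read s = 0100 with s[0] as LSB: 0·2^0 + 1·2^1 + 0·2^2 + 0·2^3 = 2.
Error is at bit position 2.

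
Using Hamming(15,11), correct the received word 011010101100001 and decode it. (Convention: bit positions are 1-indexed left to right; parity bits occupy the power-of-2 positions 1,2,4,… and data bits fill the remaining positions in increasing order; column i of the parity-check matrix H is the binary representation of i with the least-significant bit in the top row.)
Syndrome s = H · r^T (mod 2), r = 011010101100001:
  s[0] = (101010101010101)·(011010101100001) mod 2 = 0+0+1+0+1+0+1+0+1+0+0+0+0+0+1 mod 2 = 1
  s[1] = (011001100110011)·(011010101100001) mod 2 = 0+1+1+0+0+0+1+0+0+1+0+0+0+0+1 mod 2 = 1
  s[2] = (000111100001111)·(011010101100001) mod 2 = 0+0+0+0+1+0+1+0+0+0+0+0+0+0+1 mod 2 = 1
  s[3] = (000000011111111)·(011010101100001) mod 2 = 0+0+0+0+0+0+0+0+1+1+0+0+0+0+1 mod 2 = 1
Syndrome = 1111
Column 15 of H equals this syndrome → error at bit 15 (1-indexed).
Flip bit 15: 011010101100001 → 011010101100000
Extract data bits at positions {3,5,6,7,9,10,11,12,13,14,15}: 11011100000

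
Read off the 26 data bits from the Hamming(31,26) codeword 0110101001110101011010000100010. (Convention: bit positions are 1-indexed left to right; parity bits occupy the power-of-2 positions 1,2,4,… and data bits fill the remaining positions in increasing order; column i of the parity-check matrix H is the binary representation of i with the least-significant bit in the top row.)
Parity bits occupy power-of-2 positions; data bits are at positions {3,5,6,7,9,10,11,12,13,14,15,17,18,19,20,21,22,23,24,25,26,27,28,29,30,31} (1-indexed).
Extract: c[3]=1 c[5]=1 c[6]=0 c[7]=1 c[9]=0 c[10]=1 c[11]=1 c[12]=1 c[13]=0 c[14]=1 c[15]=0 c[17]=0 c[18]=1 c[19]=1 c[20]=0 c[21]=1 c[22]=0 c[23]=0 c[24]=0 c[25]=0 c[26]=1 c[27]=0 c[28]=0 c[29]=0 c[30]=1 c[31]=0
Data = 11010111010011010000100010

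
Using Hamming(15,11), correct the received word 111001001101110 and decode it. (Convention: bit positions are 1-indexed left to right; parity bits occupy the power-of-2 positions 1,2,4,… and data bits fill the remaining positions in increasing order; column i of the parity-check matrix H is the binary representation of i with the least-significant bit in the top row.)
Syndrome s = H · r^T (mod 2), r = 111001001101110:
  s[0] = (101010101010101)·(111001001101110) mod 2 = 1+0+1+0+0+0+0+0+1+0+0+0+1+0+0 mod 2 = 0
  s[1] = (011001100110011)·(111001001101110) mod 2 = 0+1+1+0+0+1+0+0+0+1+0+0+0+1+0 mod 2 = 1
  s[2] = (000111100001111)·(111001001101110) mod 2 = 0+0+0+0+0+1+0+0+0+0+0+1+1+1+0 mod 2 = 0
  s[3] = (000000011111111)·(111001001101110) mod 2 = 0+0+0+0+0+0+0+0+1+1+0+1+1+1+0 mod 2 = 1
Syndrome = 0101
Column 10 of H equals this syndrome → error at bit 10 (1-indexed).
Flip bit 10: 111001001101110 → 111001001001110
Extract data bits at positions {3,5,6,7,9,10,11,12,13,14,15}: 10101001110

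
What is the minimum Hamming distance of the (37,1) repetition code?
d_min = 37 (the only two codewords are 0…0 and 1…1, differing in all 37 positions).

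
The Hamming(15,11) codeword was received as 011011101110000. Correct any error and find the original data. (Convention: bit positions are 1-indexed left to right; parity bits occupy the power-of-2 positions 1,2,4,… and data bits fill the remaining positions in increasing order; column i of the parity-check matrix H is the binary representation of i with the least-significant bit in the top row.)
Syndrome s = H · r^T (mod 2), r = 011011101110000:
  s[0] = (101010101010101)·(011011101110000) mod 2 = 0+0+1+0+1+0+1+0+1+0+1+0+0+0+0 mod 2 = 1
  s[1] = (011001100110011)·(011011101110000) mod 2 = 0+1+1+0+0+1+1+0+0+1+1+0+0+0+0 mod 2 = 0
  s[2] = (000111100001111)·(011011101110000) mod 2 = 0+0+0+0+1+1+1+0+0+0+0+0+0+0+0 mod 2 = 1
  s[3] = (000000011111111)·(011011101110000) mod 2 = 0+0+0+0+0+0+0+0+1+1+1+0+0+0+0 mod 2 = 1
Syndrome = 1011
Column 13 of H equals this syndrome → error at bit 13 (1-indexed).
Flip bit 13: 011011101110000 → 011011101110100
Extract data bits at positions {3,5,6,7,9,10,11,12,13,14,15}: 11111110100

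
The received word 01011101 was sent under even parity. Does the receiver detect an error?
Sum of received bits: 0+1+0+1+1+1+0+1 = 5; 5 mod 2 = 1. Result is 1 ≠ 0 → error detected.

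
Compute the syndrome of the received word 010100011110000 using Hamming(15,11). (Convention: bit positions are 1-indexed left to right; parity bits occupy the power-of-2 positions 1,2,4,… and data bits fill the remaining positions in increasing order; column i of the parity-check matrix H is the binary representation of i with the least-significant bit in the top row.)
Syndrome s = H · r^T (mod 2), r = 010100011110000:
  s[0] = (101010101010101)·(010100011110000) mod 2 = 0+0+0+0+0+0+0+0+1+0+1+0+0+0+0 mod 2 = 0
  s[1] = (011001100110011)·(010100011110000) mod 2 = 0+1+0+0+0+0+0+0+0+1+1+0+0+0+0 mod 2 = 1
  s[2] = (000111100001111)·(010100011110000) mod 2 = 0+0+0+1+0+0+0+0+0+0+0+0+0+0+0 mod 2 = 1
  s[3] = (000000011111111)·(010100011110000) mod 2 = 0+0+0+0+0+0+0+1+1+1+1+0+0+0+0 mod 2 = 0
Syndrome = 0110
Non-zero syndrome: error at position 6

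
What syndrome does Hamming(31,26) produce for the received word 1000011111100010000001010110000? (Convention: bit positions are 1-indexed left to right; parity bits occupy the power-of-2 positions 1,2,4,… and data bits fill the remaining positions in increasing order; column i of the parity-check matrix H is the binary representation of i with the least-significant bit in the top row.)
Syndrome s = H · r^T (mod 2), r = 1000011111100010000001010110000:
  s[0] = (1010101010101010101010101010101)·(1000011111100010000001010110000) mod 2 = 1+0+0+0+0+0+1+0+1+0+1+0+0+0+1+0+0+0+0+0+0+0+0+0+0+0+1+0+0+0+0 mod 2 = 0
  s[1] = (0110011001100110011001100110011)·(1000011111100010000001010110000) mod 2 = 0+0+0+0+0+1+1+0+0+1+1+0+0+0+1+0+0+0+0+0+0+1+0+0+0+1+1+0+0+0+0 mod 2 = 0
  s[2] = (0001111000011110000111100001111)·(1000011111100010000001010110000) mod 2 = 0+0+0+0+0+1+1+0+0+0+0+0+0+0+1+0+0+0+0+0+0+1+0+0+0+0+0+0+0+0+0 mod 2 = 0
  s[3] = (0000000111111110000000011111111)·(1000011111100010000001010110000) mod 2 = 0+0+0+0+0+0+0+1+1+1+1+0+0+0+1+0+0+0+0+0+0+0+0+1+0+1+1+0+0+0+0 mod 2 = 0
  s[4] = (0000000000000001111111111111111)·(1000011111100010000001010110000) mod 2 = 0+0+0+0+0+0+0+0+0+0+0+0+0+0+0+0+0+0+0+0+0+1+0+1+0+1+1+0+0+0+0 mod 2 = 0
Syndrome = 00000
s = 0: no error detected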